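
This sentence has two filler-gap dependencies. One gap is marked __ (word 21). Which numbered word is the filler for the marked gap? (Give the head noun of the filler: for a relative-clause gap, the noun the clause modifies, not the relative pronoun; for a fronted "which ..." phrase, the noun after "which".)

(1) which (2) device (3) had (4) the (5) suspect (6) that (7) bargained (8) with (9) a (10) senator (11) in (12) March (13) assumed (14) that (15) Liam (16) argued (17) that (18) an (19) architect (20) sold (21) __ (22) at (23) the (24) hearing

The marked gap is the direct object of "sold".
Its filler is the fronted wh-phrase "which device", at word 2.
(The other dependency links word 5 to a gap after word 6.)

2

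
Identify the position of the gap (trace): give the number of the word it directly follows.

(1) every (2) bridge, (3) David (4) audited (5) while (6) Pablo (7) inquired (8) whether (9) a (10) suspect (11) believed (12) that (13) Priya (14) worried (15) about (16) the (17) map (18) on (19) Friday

The displaced element is "every bridge" (word 2).
It functions as the direct object of "audited", so the gap sits immediately after word 4 ("audited").
Base order: David audited every bridge while Pablo inquired whether a suspect believed that Priya worried about the map on Friday.

4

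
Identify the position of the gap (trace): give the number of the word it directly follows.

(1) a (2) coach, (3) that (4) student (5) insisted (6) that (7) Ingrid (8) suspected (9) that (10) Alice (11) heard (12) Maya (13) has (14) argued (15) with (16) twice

15

The displaced element is "a coach" (word 2).
It is linked across 3 clause boundaries (that → that → Ø).
It functions as the object of the preposition "with" of "argued", so the gap sits immediately after word 15 ("with").
Base order: That student insisted that Ingrid suspected that Alice heard Maya has argued with a coach twice.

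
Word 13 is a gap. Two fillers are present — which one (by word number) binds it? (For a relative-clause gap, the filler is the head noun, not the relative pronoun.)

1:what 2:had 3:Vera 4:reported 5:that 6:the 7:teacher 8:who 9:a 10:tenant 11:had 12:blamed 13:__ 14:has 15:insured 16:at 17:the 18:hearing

7

The marked gap is inside the relative clause, the direct object of "blamed".
Its filler is the head noun "teacher" (via "who"), at word 7.
(The other dependency links word 1 to a gap after word 15.)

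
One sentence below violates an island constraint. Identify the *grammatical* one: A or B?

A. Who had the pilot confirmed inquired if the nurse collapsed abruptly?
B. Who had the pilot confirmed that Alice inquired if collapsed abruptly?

A

In B, the wh-phrase is extracted from inside a wh-island (introduced by "if"), which blocks movement.
In A, the extraction path crosses only that-complement boundaries, which are transparent.
So A is grammatical.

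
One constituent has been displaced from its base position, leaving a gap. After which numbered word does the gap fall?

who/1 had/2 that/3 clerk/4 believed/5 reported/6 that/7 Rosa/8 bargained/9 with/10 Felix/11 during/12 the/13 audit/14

The displaced element is "who" (word 1).
It is linked across 1 clause boundary (Ø).
It functions as the subject of "reported", so the gap sits immediately after word 5 ("believed").
Base order: That clerk had believed that who reported that Rosa bargained with Felix during the audit.

5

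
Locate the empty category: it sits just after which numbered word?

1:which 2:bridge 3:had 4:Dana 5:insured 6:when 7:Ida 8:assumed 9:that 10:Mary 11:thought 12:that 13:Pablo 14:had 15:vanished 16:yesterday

5

The displaced element is "which bridge" (word 2).
It functions as the direct object of "insured", so the gap sits immediately after word 5 ("insured").
Base order: Dana had insured which bridge when Ida assumed that Mary thought that Pablo had vanished yesterday.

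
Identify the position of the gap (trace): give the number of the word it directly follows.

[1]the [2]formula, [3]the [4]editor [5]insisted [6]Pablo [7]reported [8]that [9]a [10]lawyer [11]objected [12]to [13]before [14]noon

12

The displaced element is "the formula" (word 2).
It is linked across 2 clause boundaries (Ø → that).
It functions as the object of the preposition "to" of "objected", so the gap sits immediately after word 12 ("to").
Base order: The editor insisted Pablo reported that a lawyer objected to the formula before noon.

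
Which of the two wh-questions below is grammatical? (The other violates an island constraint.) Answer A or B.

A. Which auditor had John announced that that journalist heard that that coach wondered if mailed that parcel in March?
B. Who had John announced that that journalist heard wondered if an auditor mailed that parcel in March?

B

In A, the wh-phrase is extracted from inside a wh-island (introduced by "if"), which blocks movement.
In B, the extraction path crosses only that-complement boundaries, which are transparent.
So B is grammatical.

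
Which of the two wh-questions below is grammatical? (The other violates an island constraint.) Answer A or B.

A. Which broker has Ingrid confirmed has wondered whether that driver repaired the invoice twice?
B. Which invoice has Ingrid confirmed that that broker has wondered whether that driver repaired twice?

A

In B, the wh-phrase is extracted from inside a wh-island (introduced by "whether"), which blocks movement.
In A, the extraction path crosses only that-complement boundaries, which are transparent.
So A is grammatical.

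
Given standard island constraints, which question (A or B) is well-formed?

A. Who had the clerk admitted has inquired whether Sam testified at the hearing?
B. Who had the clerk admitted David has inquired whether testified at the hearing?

A

In B, the wh-phrase is extracted from inside a wh-island (introduced by "whether"), which blocks movement.
In A, the extraction path crosses only that-complement boundaries, which are transparent.
So A is grammatical.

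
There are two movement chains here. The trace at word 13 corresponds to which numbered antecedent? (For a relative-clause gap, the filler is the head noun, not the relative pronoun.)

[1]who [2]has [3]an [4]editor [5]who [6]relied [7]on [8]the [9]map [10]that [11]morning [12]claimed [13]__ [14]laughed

The marked gap is the subject of "laughed".
Its filler is the fronted wh-phrase "who", at word 1.
(The other dependency links word 4 to a gap after word 5.)

1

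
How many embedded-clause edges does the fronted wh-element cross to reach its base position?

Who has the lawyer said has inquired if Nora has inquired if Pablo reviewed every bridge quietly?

"who" is extracted from the subject of "inquired".
Boundaries crossed, outermost first: [Ø] — 1 in total.

1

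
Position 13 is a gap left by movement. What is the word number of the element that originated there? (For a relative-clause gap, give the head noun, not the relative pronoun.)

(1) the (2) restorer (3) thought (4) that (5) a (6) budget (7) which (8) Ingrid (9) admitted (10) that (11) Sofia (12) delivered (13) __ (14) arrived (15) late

The gap at 13 is the object of "delivered", inside a relative clause.
The relative pronoun is "which" (word 7); it is bound by the head noun immediately before it.
Its filler is the head noun "budget", at word 6.

6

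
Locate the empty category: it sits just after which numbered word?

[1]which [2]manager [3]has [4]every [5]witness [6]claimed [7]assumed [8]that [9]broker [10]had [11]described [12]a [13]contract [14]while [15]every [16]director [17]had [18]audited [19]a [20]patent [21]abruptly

The displaced element is "which manager" (word 2).
It is linked across 1 clause boundary (Ø).
It functions as the subject of "assumed", so the gap sits immediately after word 6 ("claimed").
Base order: Every witness has claimed that which manager assumed that broker had described a contract while every director had audited a patent abruptly.

6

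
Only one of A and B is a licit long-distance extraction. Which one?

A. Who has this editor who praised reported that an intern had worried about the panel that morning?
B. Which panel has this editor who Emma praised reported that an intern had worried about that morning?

In A, the wh-phrase is extracted from inside a complex-NP island (relative clause) (introduced by "who"), which blocks movement.
In B, the extraction path crosses only that-complement boundaries, which are transparent.
So B is grammatical.

B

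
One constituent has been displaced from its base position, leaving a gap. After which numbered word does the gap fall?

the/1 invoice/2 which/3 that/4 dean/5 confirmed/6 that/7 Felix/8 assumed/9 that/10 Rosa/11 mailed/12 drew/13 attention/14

12

The displaced element is "the invoice" (word 2).
It is linked across 2 clause boundaries (that → that).
It functions as the direct object of "mailed", so the gap sits immediately after word 12 ("mailed").
Base order: That dean confirmed that Felix assumed that Rosa mailed the invoice.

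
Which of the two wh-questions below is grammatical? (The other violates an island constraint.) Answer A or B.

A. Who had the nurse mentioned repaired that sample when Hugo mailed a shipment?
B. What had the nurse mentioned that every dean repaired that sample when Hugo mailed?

A

In B, the wh-phrase is extracted from inside an adjunct island (introduced by "when"), which blocks movement.
In A, the extraction path crosses only that-complement boundaries, which are transparent.
So A is grammatical.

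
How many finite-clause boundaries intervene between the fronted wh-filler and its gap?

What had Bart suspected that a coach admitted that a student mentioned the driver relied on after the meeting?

"what" is extracted from the PP object of "relied".
Boundaries crossed, outermost first: [that], [that], [Ø] — 3 in total.

3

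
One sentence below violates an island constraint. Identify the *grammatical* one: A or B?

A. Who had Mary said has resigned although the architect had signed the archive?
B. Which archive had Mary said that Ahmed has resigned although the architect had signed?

In B, the wh-phrase is extracted from inside an adjunct island (introduced by "although"), which blocks movement.
In A, the extraction path crosses only that-complement boundaries, which are transparent.
So A is grammatical.

A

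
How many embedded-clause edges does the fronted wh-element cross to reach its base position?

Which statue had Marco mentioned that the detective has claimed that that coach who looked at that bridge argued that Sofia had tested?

"which statue" is extracted from the object of "tested".
Boundaries crossed, outermost first: [that], [that], [that] — 3 in total.

3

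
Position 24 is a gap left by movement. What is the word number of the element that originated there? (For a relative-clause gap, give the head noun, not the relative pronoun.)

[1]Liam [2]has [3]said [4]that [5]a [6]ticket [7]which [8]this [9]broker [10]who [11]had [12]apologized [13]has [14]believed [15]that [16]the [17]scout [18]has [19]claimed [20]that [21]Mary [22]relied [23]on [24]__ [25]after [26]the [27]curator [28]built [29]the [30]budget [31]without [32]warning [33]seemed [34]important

The gap at 24 is the prepositional object of "relied", inside a relative clause.
The relative pronoun is "which" (word 7); it is bound by the head noun immediately before it.
Its filler is the head noun "ticket", at word 6.

6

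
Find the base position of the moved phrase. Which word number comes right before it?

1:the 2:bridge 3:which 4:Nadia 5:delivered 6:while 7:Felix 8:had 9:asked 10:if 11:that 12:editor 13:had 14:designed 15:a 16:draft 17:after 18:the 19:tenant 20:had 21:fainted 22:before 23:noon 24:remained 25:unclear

The displaced element is "the bridge" (word 2).
It functions as the direct object of "delivered", so the gap sits immediately after word 5 ("delivered").
Base order: Nadia delivered the bridge while Felix had asked if that editor had designed a draft after the tenant had fainted before noon.

5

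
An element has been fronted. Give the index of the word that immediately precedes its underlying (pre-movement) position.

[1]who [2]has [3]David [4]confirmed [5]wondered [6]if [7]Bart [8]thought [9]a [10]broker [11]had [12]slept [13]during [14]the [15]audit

4

The displaced element is "who" (word 1).
It is linked across 1 clause boundary (Ø).
It functions as the subject of "wondered", so the gap sits immediately after word 4 ("confirmed").
Base order: David has confirmed that who wondered if Bart thought a broker had slept during the audit.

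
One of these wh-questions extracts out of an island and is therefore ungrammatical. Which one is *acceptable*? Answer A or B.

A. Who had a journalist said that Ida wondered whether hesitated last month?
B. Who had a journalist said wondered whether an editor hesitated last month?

B

In A, the wh-phrase is extracted from inside a wh-island (introduced by "whether"), which blocks movement.
In B, the extraction path crosses only that-complement boundaries, which are transparent.
So B is grammatical.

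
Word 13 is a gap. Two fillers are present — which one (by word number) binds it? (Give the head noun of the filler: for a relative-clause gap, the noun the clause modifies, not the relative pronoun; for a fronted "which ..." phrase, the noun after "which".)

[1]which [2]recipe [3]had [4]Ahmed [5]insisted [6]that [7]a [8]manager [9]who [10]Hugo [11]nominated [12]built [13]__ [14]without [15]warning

2

The marked gap is the direct object of "built".
Its filler is the fronted wh-phrase "which recipe", at word 2.
(The other dependency links word 8 to a gap after word 11.)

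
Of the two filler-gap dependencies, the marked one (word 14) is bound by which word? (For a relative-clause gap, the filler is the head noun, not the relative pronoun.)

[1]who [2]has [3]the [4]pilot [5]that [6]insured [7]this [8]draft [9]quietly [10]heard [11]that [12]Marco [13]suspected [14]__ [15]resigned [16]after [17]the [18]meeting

1

The marked gap is the subject of "resigned".
Its filler is the fronted wh-phrase "who", at word 1.
(The other dependency links word 4 to a gap after word 5.)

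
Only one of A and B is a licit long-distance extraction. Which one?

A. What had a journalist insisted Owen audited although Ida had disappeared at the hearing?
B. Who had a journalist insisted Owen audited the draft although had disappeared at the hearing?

A

In B, the wh-phrase is extracted from inside an adjunct island (introduced by "although"), which blocks movement.
In A, the extraction path crosses only that-complement boundaries, which are transparent.
So A is grammatical.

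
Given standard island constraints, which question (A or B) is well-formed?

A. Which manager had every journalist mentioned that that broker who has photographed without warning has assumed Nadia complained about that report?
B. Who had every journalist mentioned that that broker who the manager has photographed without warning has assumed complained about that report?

In A, the wh-phrase is extracted from inside a complex-NP island (relative clause) (introduced by "who"), which blocks movement.
In B, the extraction path crosses only that-complement boundaries, which are transparent.
So B is grammatical.

B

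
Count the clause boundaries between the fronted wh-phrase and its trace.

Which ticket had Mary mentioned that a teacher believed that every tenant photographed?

"which ticket" is extracted from the object of "photographed".
Boundaries crossed, outermost first: [that], [that] — 2 in total.

2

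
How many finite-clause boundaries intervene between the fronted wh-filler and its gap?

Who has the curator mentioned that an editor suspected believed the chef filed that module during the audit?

"who" is extracted from the subject of "believed".
Boundaries crossed, outermost first: [that], [Ø] — 2 in total.

2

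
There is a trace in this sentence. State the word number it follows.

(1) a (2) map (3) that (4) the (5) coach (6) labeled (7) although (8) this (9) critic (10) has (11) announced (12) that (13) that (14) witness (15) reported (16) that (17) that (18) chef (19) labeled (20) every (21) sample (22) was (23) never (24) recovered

The displaced element is "a map" (word 2).
It functions as the direct object of "labeled", so the gap sits immediately after word 6 ("labeled").
Base order: The coach labeled a map although this critic has announced that that witness reported that that chef labeled every sample.

6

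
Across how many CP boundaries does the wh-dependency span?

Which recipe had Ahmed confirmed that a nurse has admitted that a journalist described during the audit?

"which recipe" is extracted from the object of "described".
Boundaries crossed, outermost first: [that], [that] — 2 in total.

2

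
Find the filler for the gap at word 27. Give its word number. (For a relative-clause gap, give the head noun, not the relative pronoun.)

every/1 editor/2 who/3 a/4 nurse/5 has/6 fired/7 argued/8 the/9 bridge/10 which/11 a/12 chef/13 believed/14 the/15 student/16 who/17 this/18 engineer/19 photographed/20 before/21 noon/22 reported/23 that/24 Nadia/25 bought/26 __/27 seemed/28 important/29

The gap at 27 is the object of "bought", inside a relative clause.
The relative pronoun is "which" (word 11); it is bound by the head noun immediately before it.
Its filler is the head noun "bridge", at word 10.

10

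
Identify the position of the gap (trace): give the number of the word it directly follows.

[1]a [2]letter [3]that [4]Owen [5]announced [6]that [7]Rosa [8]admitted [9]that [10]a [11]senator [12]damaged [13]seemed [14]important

12

The displaced element is "a letter" (word 2).
It is linked across 2 clause boundaries (that → that).
It functions as the direct object of "damaged", so the gap sits immediately after word 12 ("damaged").
Base order: Owen announced that Rosa admitted that a senator damaged a letter.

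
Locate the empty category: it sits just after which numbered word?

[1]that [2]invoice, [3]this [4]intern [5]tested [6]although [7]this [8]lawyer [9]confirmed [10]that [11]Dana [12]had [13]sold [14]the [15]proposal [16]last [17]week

The displaced element is "that invoice" (word 2).
It functions as the direct object of "tested", so the gap sits immediately after word 5 ("tested").
Base order: This intern tested that invoice although this lawyer confirmed that Dana had sold the proposal last week.

5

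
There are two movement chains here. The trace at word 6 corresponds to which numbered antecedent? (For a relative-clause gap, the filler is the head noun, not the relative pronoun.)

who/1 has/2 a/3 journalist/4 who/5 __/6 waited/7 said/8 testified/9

4

The marked gap is inside the relative clause, the subject of "waited".
Its filler is the head noun "journalist" (via "who"), at word 4.
(The other dependency links word 1 to a gap after word 8.)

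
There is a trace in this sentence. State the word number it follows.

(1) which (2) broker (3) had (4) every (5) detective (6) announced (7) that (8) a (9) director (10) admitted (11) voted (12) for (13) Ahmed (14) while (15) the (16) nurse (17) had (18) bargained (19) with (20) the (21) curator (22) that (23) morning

10

The displaced element is "which broker" (word 2).
It is linked across 2 clause boundaries (that → Ø).
It functions as the subject of "voted", so the gap sits immediately after word 10 ("admitted").
Base order: Every detective had announced that a director admitted that which broker voted for Ahmed while the nurse had bargained with the curator that morning.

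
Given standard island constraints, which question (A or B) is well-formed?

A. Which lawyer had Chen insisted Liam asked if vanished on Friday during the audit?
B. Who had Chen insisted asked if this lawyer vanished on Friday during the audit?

B

In A, the wh-phrase is extracted from inside a wh-island (introduced by "if"), which blocks movement.
In B, the extraction path crosses only that-complement boundaries, which are transparent.
So B is grammatical.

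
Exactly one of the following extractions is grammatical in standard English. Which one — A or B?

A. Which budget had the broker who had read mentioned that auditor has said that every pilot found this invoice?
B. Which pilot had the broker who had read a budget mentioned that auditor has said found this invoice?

In A, the wh-phrase is extracted from inside a complex-NP island (relative clause) (introduced by "who"), which blocks movement.
In B, the extraction path crosses only that-complement boundaries, which are transparent.
So B is grammatical.

B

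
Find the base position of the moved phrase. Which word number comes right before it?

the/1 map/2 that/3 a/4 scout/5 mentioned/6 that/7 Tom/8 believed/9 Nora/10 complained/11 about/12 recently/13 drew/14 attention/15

12

The displaced element is "the map" (word 2).
It is linked across 2 clause boundaries (that → Ø).
It functions as the object of the preposition "about" of "complained", so the gap sits immediately after word 12 ("about").
Base order: A scout mentioned that Tom believed Nora complained about the map recently.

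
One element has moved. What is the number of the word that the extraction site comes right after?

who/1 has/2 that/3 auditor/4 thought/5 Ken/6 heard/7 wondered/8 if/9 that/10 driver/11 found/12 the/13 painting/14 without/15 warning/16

The displaced element is "who" (word 1).
It is linked across 2 clause boundaries (Ø → Ø).
It functions as the subject of "wondered", so the gap sits immediately after word 7 ("heard").
Base order: That auditor has thought Ken heard that who wondered if that driver found the painting without warning.

7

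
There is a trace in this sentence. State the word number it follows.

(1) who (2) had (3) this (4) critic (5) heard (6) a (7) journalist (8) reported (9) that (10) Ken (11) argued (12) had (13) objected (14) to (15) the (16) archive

The displaced element is "who" (word 1).
It is linked across 3 clause boundaries (Ø → that → Ø).
It functions as the subject of "objected", so the gap sits immediately after word 11 ("argued").
Base order: This critic had heard a journalist reported that Ken argued who had objected to the archive.

11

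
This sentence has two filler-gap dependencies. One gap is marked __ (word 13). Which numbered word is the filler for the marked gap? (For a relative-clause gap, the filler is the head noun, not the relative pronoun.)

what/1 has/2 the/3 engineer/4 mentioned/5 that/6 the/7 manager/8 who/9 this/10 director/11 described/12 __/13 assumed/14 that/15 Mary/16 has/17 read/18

The marked gap is inside the relative clause, the direct object of "described".
Its filler is the head noun "manager" (via "who"), at word 8.
(The other dependency links word 1 to a gap after word 18.)

8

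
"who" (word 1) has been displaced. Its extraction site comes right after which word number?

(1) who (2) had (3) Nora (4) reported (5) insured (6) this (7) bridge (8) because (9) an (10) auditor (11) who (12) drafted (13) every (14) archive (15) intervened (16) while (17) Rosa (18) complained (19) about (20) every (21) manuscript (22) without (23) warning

The displaced element is "who" (word 1).
It is linked across 1 clause boundary (Ø).
It functions as the subject of "insured", so the gap sits immediately after word 4 ("reported").
Base order: Nora had reported that who insured this bridge because an auditor who drafted every archive intervened while Rosa complained about every manuscript without warning.

4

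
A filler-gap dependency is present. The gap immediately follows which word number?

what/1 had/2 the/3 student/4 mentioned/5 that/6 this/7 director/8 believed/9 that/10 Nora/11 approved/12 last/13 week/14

12

The displaced element is "what" (word 1).
It is linked across 2 clause boundaries (that → that).
It functions as the direct object of "approved", so the gap sits immediately after word 12 ("approved").
Base order: The student had mentioned that this director believed that Nora approved what last week.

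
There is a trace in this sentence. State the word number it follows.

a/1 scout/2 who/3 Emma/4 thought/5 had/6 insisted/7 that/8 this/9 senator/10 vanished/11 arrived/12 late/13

5

The displaced element is "a scout" (word 2).
It is linked across 1 clause boundary (Ø).
It functions as the subject of "insisted", so the gap sits immediately after word 5 ("thought").
Base order: Emma thought that a scout had insisted that this senator vanished.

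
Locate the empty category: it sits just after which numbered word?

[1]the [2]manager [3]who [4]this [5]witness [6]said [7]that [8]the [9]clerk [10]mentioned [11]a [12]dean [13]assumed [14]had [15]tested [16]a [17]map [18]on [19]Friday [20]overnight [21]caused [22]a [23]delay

13

The displaced element is "the manager" (word 2).
It is linked across 3 clause boundaries (that → Ø → Ø).
It functions as the subject of "tested", so the gap sits immediately after word 13 ("assumed").
Base order: This witness said that the clerk mentioned a dean assumed the manager had tested a map on Friday overnight.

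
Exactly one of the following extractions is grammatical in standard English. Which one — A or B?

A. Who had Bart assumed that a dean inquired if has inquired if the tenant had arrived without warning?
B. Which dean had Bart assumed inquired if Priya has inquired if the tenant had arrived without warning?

B

In A, the wh-phrase is extracted from inside a wh-island (introduced by "if"), which blocks movement.
In B, the extraction path crosses only that-complement boundaries, which are transparent.
So B is grammatical.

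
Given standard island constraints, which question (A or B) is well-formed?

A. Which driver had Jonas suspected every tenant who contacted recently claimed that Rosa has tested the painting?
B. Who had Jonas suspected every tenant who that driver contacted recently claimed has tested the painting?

B

In A, the wh-phrase is extracted from inside a complex-NP island (relative clause) (introduced by "who"), which blocks movement.
In B, the extraction path crosses only that-complement boundaries, which are transparent.
So B is grammatical.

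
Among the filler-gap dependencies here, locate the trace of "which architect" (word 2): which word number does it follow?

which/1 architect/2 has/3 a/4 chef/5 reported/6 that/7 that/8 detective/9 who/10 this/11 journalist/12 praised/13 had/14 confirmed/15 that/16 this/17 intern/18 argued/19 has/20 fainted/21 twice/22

The displaced element is "which architect" (word 2).
It is linked across 3 clause boundaries (that → that → Ø).
It functions as the subject of "fainted", so the gap sits immediately after word 19 ("argued").
Base order: A chef has reported that that detective who this journalist praised had confirmed that this intern argued that which architect has fainted twice.

19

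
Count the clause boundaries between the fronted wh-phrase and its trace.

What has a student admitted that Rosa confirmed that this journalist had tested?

2

"what" is extracted from the object of "tested".
Boundaries crossed, outermost first: [that], [that] — 2 in total.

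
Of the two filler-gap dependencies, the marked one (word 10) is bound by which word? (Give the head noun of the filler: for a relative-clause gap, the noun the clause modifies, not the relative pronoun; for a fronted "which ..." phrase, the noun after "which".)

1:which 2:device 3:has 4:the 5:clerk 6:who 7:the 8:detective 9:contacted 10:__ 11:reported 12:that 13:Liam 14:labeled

5

The marked gap is inside the relative clause, the direct object of "contacted".
Its filler is the head noun "clerk" (via "who"), at word 5.
(The other dependency links word 2 to a gap after word 14.)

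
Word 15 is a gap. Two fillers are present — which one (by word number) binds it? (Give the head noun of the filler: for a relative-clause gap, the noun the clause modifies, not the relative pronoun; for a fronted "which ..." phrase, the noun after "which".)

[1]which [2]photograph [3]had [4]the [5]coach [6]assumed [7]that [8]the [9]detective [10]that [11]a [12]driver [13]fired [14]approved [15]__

The marked gap is the direct object of "approved".
Its filler is the fronted wh-phrase "which photograph", at word 2.
(The other dependency links word 9 to a gap after word 13.)

2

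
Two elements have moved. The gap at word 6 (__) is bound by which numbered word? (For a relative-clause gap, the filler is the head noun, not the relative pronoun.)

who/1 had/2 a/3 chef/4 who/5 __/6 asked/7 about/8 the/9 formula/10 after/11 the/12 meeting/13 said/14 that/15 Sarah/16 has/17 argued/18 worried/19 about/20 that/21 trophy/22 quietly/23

The marked gap is inside the relative clause, the subject of "asked".
Its filler is the head noun "chef" (via "who"), at word 4.
(The other dependency links word 1 to a gap after word 18.)

4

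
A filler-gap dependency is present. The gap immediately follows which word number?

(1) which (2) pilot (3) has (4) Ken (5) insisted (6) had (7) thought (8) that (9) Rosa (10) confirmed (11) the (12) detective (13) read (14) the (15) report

The displaced element is "which pilot" (word 2).
It is linked across 1 clause boundary (Ø).
It functions as the subject of "thought", so the gap sits immediately after word 5 ("insisted").
Base order: Ken has insisted that which pilot had thought that Rosa confirmed the detective read the report.

5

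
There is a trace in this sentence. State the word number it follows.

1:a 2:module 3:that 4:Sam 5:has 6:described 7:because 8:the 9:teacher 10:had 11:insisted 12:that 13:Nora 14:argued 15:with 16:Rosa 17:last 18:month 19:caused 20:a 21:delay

6

The displaced element is "a module" (word 2).
It functions as the direct object of "described", so the gap sits immediately after word 6 ("described").
Base order: Sam has described a module because the teacher had insisted that Nora argued with Rosa last month.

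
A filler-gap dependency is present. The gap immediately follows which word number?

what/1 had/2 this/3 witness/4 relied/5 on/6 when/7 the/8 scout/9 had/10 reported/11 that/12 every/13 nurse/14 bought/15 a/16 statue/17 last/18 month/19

The displaced element is "what" (word 1).
It functions as the object of the preposition "on" of "relied", so the gap sits immediately after word 6 ("on").
Base order: This witness had relied on what when the scout had reported that every nurse bought a statue last month.

6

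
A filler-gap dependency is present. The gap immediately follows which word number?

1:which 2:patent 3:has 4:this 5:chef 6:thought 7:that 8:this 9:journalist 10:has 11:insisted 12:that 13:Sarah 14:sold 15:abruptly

14

The displaced element is "which patent" (word 2).
It is linked across 2 clause boundaries (that → that).
It functions as the direct object of "sold", so the gap sits immediately after word 14 ("sold").
Base order: This chef has thought that this journalist has insisted that Sarah sold which patent abruptly.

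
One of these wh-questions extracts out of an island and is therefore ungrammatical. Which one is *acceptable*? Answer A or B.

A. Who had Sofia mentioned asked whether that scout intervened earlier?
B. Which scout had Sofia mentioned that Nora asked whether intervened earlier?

In B, the wh-phrase is extracted from inside a wh-island (introduced by "whether"), which blocks movement.
In A, the extraction path crosses only that-complement boundaries, which are transparent.
So A is grammatical.

A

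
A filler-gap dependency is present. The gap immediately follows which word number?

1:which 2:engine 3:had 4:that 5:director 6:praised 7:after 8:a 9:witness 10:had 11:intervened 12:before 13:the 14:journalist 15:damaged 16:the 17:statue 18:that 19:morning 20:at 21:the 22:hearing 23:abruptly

6

The displaced element is "which engine" (word 2).
It functions as the direct object of "praised", so the gap sits immediately after word 6 ("praised").
Base order: That director had praised which engine after a witness had intervened before the journalist damaged the statue that morning at the hearing abruptly.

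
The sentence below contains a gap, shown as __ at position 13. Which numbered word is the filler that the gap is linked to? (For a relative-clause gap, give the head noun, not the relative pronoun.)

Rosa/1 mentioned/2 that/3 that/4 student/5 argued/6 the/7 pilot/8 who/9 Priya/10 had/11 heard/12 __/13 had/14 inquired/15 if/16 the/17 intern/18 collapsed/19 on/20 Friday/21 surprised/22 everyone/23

8

The gap at 13 is the subject of "inquired", inside a relative clause.
The relative pronoun is "who" (word 9); it is bound by the head noun immediately before it.
Its filler is the head noun "pilot", at word 8.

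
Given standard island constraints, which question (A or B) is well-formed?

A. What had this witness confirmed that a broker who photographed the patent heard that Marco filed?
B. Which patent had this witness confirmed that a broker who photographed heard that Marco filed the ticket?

In B, the wh-phrase is extracted from inside a complex-NP island (relative clause) (introduced by "who"), which blocks movement.
In A, the extraction path crosses only that-complement boundaries, which are transparent.
So A is grammatical.

A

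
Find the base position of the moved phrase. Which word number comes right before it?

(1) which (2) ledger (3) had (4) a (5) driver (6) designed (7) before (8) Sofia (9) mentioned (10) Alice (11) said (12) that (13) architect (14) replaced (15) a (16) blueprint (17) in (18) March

6

The displaced element is "which ledger" (word 2).
It functions as the direct object of "designed", so the gap sits immediately after word 6 ("designed").
Base order: A driver had designed which ledger before Sofia mentioned Alice said that architect replaced a blueprint in March.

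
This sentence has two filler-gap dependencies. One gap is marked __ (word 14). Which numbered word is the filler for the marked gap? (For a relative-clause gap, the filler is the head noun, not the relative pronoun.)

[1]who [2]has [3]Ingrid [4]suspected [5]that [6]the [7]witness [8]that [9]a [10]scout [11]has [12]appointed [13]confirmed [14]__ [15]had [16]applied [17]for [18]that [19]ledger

The marked gap is the subject of "applied".
Its filler is the fronted wh-phrase "who", at word 1.
(The other dependency links word 7 to a gap after word 12.)

1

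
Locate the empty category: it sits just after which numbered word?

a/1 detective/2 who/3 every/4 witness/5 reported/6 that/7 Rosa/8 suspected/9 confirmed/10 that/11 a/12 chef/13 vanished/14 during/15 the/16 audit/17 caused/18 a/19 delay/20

The displaced element is "a detective" (word 2).
It is linked across 2 clause boundaries (that → Ø).
It functions as the subject of "confirmed", so the gap sits immediately after word 9 ("suspected").
Base order: Every witness reported that Rosa suspected that a detective confirmed that a chef vanished during the audit.

9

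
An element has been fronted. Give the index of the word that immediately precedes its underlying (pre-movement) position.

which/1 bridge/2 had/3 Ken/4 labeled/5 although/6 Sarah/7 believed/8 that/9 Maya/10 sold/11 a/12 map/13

5

The displaced element is "which bridge" (word 2).
It functions as the direct object of "labeled", so the gap sits immediately after word 5 ("labeled").
Base order: Ken had labeled which bridge although Sarah believed that Maya sold a map.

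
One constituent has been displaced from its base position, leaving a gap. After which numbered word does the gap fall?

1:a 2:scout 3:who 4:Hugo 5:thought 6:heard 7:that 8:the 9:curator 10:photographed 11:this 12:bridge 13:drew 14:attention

5

The displaced element is "a scout" (word 2).
It is linked across 1 clause boundary (Ø).
It functions as the subject of "heard", so the gap sits immediately after word 5 ("thought").
Base order: Hugo thought a scout heard that the curator photographed this bridge.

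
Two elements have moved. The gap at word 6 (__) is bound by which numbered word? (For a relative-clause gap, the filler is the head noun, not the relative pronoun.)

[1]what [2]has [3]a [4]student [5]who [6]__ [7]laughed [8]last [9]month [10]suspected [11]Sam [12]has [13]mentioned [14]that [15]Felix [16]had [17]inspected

4

The marked gap is inside the relative clause, the subject of "laughed".
Its filler is the head noun "student" (via "who"), at word 4.
(The other dependency links word 1 to a gap after word 17.)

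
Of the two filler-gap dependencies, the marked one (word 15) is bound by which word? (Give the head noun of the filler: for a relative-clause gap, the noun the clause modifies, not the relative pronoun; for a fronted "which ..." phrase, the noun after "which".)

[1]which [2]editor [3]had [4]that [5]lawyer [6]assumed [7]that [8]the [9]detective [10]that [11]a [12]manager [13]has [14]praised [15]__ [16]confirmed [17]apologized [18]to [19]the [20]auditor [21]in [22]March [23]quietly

The marked gap is inside the relative clause, the direct object of "praised".
Its filler is the head noun "detective" (via "that"), at word 9.
(The other dependency links word 2 to a gap after word 16.)

9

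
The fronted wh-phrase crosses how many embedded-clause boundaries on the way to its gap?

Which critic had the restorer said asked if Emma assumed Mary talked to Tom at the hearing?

"which critic" is extracted from the subject of "asked".
Boundaries crossed, outermost first: [Ø] — 1 in total.

1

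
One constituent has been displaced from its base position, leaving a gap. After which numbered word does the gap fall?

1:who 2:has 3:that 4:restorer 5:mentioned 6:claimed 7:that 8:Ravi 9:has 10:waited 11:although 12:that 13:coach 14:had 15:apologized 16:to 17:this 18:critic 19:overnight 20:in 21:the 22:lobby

The displaced element is "who" (word 1).
It is linked across 1 clause boundary (Ø).
It functions as the subject of "claimed", so the gap sits immediately after word 5 ("mentioned").
Base order: That restorer has mentioned that who claimed that Ravi has waited although that coach had apologized to this critic overnight in the lobby.

5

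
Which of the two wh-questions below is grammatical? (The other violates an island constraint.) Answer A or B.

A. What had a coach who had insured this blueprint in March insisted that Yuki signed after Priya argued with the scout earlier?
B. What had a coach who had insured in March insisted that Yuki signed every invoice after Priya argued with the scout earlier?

In B, the wh-phrase is extracted from inside a complex-NP island (relative clause) (introduced by "who"), which blocks movement.
In A, the extraction path crosses only that-complement boundaries, which are transparent.
So A is grammatical.

A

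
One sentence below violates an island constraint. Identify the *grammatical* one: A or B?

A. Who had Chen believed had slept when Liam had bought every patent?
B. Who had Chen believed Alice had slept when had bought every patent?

In B, the wh-phrase is extracted from inside an adjunct island (introduced by "when"), which blocks movement.
In A, the extraction path crosses only that-complement boundaries, which are transparent.
So A is grammatical.

A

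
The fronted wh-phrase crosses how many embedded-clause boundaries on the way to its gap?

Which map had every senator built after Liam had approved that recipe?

"which map" originates inside the matrix clause — no clause boundary is crossed.

0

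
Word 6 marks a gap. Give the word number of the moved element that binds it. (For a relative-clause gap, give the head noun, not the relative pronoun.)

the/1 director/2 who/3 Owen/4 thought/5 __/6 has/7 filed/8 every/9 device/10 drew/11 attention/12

2

The gap at 6 is the subject of "filed", inside a relative clause.
The relative pronoun is "who" (word 3); it is bound by the head noun immediately before it.
Its filler is the head noun "director", at word 2.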